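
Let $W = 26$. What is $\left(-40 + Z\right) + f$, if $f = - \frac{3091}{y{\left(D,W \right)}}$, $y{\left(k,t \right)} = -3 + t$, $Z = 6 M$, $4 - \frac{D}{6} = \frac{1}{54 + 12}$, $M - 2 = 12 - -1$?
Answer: $- \frac{1941}{23} \approx -84.391$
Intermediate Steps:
$M = 15$ ($M = 2 + \left(12 - -1\right) = 2 + \left(12 + 1\right) = 2 + 13 = 15$)
$D = \frac{263}{11}$ ($D = 24 - \frac{6}{54 + 12} = 24 - \frac{6}{66} = 24 - \frac{1}{11} = \frac{263}{11} \approx 23.909$)
$Z = 90$ ($Z = 6 \cdot 15 = 90$)
$f = - \frac{3091}{23}$ ($f = - \frac{3091}{-3 + 26} = - \frac{3091}{23} \approx -134.39$)
$\left(-40 + Z\right) + f = \left(-40 + 90\right) - \frac{3091}{23} = 50 - \frac{3091}{23} = - \frac{1941}{23}$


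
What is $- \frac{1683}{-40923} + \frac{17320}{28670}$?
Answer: $\frac{8411533}{13036249} \approx 0.64524$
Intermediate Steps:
$- \frac{1683}{-40923} + \frac{17320}{28670} = \left(-1683\right) \left(- \frac{1}{40923}\right) + 17320 \cdot \frac{1}{28670} = \frac{187}{4547} + \frac{1732}{2867} = \frac{8411533}{13036249}$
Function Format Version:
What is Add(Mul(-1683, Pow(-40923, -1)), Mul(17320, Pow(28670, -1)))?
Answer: Rational(8411533, 13036249) ≈ 0.64524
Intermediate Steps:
Add(Mul(-1683, Pow(-40923, -1)), Mul(17320, Pow(28670, -1))) = Add(Mul(-1683, Rational(-1, 40923)), Mul(17320, Rational(1, 28670))) = Add(Rational(187, 4547), Rational(1732, 2867)) = Rational(8411533, 13036249)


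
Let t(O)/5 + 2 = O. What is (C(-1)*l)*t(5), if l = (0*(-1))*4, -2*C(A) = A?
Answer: 0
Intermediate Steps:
C(A) = -A/2
l = 0 (l = 0*4 = 0)
t(O) = -10 + 5*O
(C(-1)*l)*t(5) = (-1/2*(-1)*0)*(-10 + 5*5) = ((1/2)*0)*(-10 + 25) = 0*15 = 0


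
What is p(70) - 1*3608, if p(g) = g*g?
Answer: 1292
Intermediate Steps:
p(g) = g²
p(70) - 1*3608 = 70² - 1*3608 = 4900 - 3608 = 1292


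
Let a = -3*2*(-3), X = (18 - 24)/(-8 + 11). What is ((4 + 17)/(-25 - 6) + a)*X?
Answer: -1074/31 ≈ -34.645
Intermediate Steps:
X = -2 (X = -6/3 = -6*1/3 = -2)
a = 18 (a = -6*(-3) = 18)
((4 + 17)/(-25 - 6) + a)*X = ((4 + 17)/(-25 - 6) + 18)*(-2) = (21/(-31) + 18)*(-2) = (21*(-1/31) + 18)*(-2) = (-21/31 + 18)*(-2) = (537/31)*(-2) = -1074/31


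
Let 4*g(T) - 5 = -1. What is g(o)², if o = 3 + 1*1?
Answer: 1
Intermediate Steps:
o = 4 (o = 3 + 1 = 4)
g(T) = 1 (g(T) = 5/4 + (¼)*(-1) = 5/4 - ¼ = 1)
g(o)² = 1² = 1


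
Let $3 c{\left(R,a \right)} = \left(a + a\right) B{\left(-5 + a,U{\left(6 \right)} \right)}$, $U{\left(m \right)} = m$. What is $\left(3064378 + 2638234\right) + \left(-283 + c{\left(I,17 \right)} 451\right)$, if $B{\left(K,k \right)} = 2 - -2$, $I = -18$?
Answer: $\frac{17168323}{3} \approx 5.7228 \cdot 10^{6}$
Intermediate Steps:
$B{\left(K,k \right)} = 4$ ($B{\left(K,k \right)} = 2 + 2 = 4$)
$c{\left(R,a \right)} = \frac{8 a}{3}$ ($c{\left(R,a \right)} = \frac{\left(a + a\right) 4}{3} = \frac{2 a 4}{3} = \frac{8 a}{3}$)
$\left(3064378 + 2638234\right) + \left(-283 + c{\left(I,17 \right)} 451\right) = \left(3064378 + 2638234\right) - \left(283 - \frac{8}{3} \cdot 17 \cdot 451\right) = 5702612 + \left(-283 + \frac{136}{3} \cdot 451\right) = 5702612 + \left(-283 + \frac{61336}{3}\right) = 5702612 + \frac{60487}{3} = \frac{17168323}{3}$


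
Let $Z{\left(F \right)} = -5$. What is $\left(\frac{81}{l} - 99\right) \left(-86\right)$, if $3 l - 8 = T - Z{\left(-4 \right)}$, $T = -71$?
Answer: $\frac{257355}{29} \approx 8874.3$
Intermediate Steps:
$l = - \frac{58}{3}$ ($l = \frac{8}{3} + \frac{-71 - -5}{3} = \frac{8}{3} + \frac{-71 + 5}{3} = \frac{8}{3} + \frac{1}{3} \left(-66\right) = \frac{8}{3} - 22 = - \frac{58}{3} \approx -19.333$)
$\left(\frac{81}{l} - 99\right) \left(-86\right) = \left(\frac{81}{- \frac{58}{3}} - 99\right) \left(-86\right) = \left(81 \left(- \frac{3}{58}\right) - 99\right) \left(-86\right) = \left(- \frac{243}{58} - 99\right) \left(-86\right) = \left(- \frac{5985}{58}\right) \left(-86\right) = \frac{257355}{29}$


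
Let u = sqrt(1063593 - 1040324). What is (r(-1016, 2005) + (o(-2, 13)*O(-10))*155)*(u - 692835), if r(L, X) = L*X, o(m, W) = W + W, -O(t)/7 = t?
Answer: 1215911568300 - 1754980*sqrt(23269) ≈ 1.2156e+12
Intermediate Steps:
O(t) = -7*t
o(m, W) = 2*W
u = sqrt(23269) ≈ 152.54
(r(-1016, 2005) + (o(-2, 13)*O(-10))*155)*(u - 692835) = (-1016*2005 + ((2*13)*(-7*(-10)))*155)*(sqrt(23269) - 692835) = (-2037080 + (26*70)*155)*(-692835 + sqrt(23269)) = (-2037080 + 1820*155)*(-692835 + sqrt(23269)) = (-2037080 + 282100)*(-692835 + sqrt(23269)) = -1754980*(-692835 + sqrt(23269)) = 1215911568300 - 1754980*sqrt(23269)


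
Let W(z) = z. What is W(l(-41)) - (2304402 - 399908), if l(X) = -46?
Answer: -1904540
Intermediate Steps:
W(l(-41)) - (2304402 - 399908) = -46 - (2304402 - 399908) = -46 - 1*1904494 = -46 - 1904494 = -1904540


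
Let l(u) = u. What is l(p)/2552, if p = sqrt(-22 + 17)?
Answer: I*sqrt(5)/2552 ≈ 0.0008762*I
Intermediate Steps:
p = I*sqrt(5) (p = sqrt(-5) = I*sqrt(5) ≈ 2.2361*I)
l(p)/2552 = (I*sqrt(5))/2552 = (I*sqrt(5))*(1/2552) = I*sqrt(5)/2552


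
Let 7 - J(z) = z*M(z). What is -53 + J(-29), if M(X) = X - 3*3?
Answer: -1148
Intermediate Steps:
M(X) = -9 + X (M(X) = X - 9 = -9 + X)
J(z) = 7 - z*(-9 + z)
-53 + J(-29) = -53 + (7 - 1*(-29)*(-9 - 29)) = -53 + (7 - 1*(-29)*(-38)) = -53 + (7 - 1102) = -53 - 1095 = -1148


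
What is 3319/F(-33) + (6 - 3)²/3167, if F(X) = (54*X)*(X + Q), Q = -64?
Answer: 12066959/547428618 ≈ 0.022043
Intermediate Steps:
F(X) = 54*X*(-64 + X) (F(X) = (54*X)*(X - 64) = (54*X)*(-64 + X) = 54*X*(-64 + X))
3319/F(-33) + (6 - 3)²/3167 = 3319/((54*(-33)*(-64 - 33))) + (6 - 3)²/3167 = 3319/((54*(-33)*(-97))) + 3²*(1/3167) = 3319/172854 + 9*(1/3167) = 3319*(1/172854) + 9/3167 = 3319/172854 + 9/3167 = 12066959/547428618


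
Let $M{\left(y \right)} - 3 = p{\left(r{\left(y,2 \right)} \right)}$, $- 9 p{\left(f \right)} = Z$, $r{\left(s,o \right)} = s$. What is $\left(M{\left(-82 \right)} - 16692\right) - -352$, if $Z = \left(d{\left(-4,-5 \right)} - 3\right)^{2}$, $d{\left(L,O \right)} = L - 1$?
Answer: $- \frac{147097}{9} \approx -16344.0$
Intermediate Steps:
$d{\left(L,O \right)} = -1 + L$
$Z = 64$ ($Z = \left(\left(-1 - 4\right) - 3\right)^{2} = \left(-5 - 3\right)^{2} = \left(-8\right)^{2} = 64$)
$p{\left(f \right)} = - \frac{64}{9}$ ($p{\left(f \right)} = \left(- \frac{1}{9}\right) 64 = - \frac{64}{9}$)
$M{\left(y \right)} = - \frac{37}{9}$ ($M{\left(y \right)} = 3 - \frac{64}{9} = - \frac{37}{9}$)
$\left(M{\left(-82 \right)} - 16692\right) - -352 = \left(- \frac{37}{9} - 16692\right) - -352 = - \frac{150265}{9} + \left(364 - 12\right) = - \frac{150265}{9} + 352 = - \frac{147097}{9}$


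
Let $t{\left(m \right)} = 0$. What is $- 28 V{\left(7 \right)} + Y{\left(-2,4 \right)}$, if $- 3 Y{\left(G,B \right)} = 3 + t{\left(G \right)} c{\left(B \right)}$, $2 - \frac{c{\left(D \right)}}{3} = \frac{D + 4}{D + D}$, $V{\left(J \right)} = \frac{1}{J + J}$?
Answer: $-3$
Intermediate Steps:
$V{\left(J \right)} = \frac{1}{2 J}$
$c{\left(D \right)} = 6 - \frac{3 \left(4 + D\right)}{2 D}$ ($c{\left(D \right)} = 6 - 3 \frac{D + 4}{D + D} = 6 - 3 \frac{4 + D}{2 D} = 6 - \frac{3 \left(4 + D\right)}{2 D}$)
$Y{\left(G,B \right)} = -1$ ($Y{\left(G,B \right)} = - \frac{3 + 0 \left(\frac{9}{2} - \frac{6}{B}\right)}{3} = - \frac{3 + 0}{3} = \left(- \frac{1}{3}\right) 3 = -1$)
$- 28 V{\left(7 \right)} + Y{\left(-2,4 \right)} = - 28 \frac{1}{2 \cdot 7} - 1 = - 28 \cdot \frac{1}{2} \cdot \frac{1}{7} - 1 = \left(-28\right) \frac{1}{14} - 1 = -2 - 1 = -3$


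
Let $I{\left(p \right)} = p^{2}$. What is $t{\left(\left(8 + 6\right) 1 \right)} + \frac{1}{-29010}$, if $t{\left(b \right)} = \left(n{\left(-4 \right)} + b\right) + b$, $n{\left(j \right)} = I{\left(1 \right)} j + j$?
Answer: $\frac{580199}{29010} \approx 20.0$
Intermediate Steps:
$n{\left(j \right)} = 2 j$ ($n{\left(j \right)} = 1^{2} j + j = 1 j + j = j + j = 2 j$)
$t{\left(b \right)} = -8 + 2 b$ ($t{\left(b \right)} = \left(2 \left(-4\right) + b\right) + b = \left(-8 + b\right) + b = -8 + 2 b$)
$t{\left(\left(8 + 6\right) 1 \right)} + \frac{1}{-29010} = \left(-8 + 2 \left(8 + 6\right) 1\right) + \frac{1}{-29010} = \left(-8 + 2 \cdot 14 \cdot 1\right) - \frac{1}{29010} = \left(-8 + 2 \cdot 14\right) - \frac{1}{29010} = \left(-8 + 28\right) - \frac{1}{29010} = 20 - \frac{1}{29010} = \frac{580199}{29010}$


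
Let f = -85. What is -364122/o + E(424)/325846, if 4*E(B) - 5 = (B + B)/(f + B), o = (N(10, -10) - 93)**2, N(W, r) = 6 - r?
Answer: -14626023849275/238155627864 ≈ -61.414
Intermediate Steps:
o = 5929 (o = ((6 - 1*(-10)) - 93)**2 = ((6 + 10) - 93)**2 = (16 - 93)**2 = (-77)**2 = 5929)
E(B) = 5/4 + B/(2*(-85 + B)) (E(B) = 5/4 + ((B + B)/(-85 + B))/4 = 5/4 + ((2*B)/(-85 + B))/4 = 5/4 + (2*B/(-85 + B))/4 = 5/4 + B/(2*(-85 + B)))
-364122/o + E(424)/325846 = -364122/5929 + ((-425 + 7*424)/(4*(-85 + 424)))/325846 = -364122*1/5929 + ((1/4)*(-425 + 2968)/339)*(1/325846) = -33102/539 + ((1/4)*(1/339)*2543)*(1/325846) = -33102/539 + (2543/1356)*(1/325846) = -33102/539 + 2543/441847176 = -14626023849275/238155627864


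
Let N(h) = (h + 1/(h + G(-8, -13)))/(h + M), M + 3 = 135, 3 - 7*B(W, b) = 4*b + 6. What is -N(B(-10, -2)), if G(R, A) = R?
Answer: -206/47379 ≈ -0.0043479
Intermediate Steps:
B(W, b) = -3/7 - 4*b/7 (B(W, b) = 3/7 - (4*b + 6)/7 = 3/7 - (6 + 4*b)/7 = 3/7 + (-6/7 - 4*b/7) = -3/7 - 4*b/7)
M = 132 (M = -3 + 135 = 132)
N(h) = (h + 1/(-8 + h))/(132 + h) (N(h) = (h + 1/(h - 8))/(h + 132) = (h + 1/(-8 + h))/(132 + h))
-N(B(-10, -2)) = -(1 + (-3/7 - 4/7*(-2))² - 8*(-3/7 - 4/7*(-2)))/(-1056 + (-3/7 - 4/7*(-2))² + 124*(-3/7 - 4/7*(-2))) = -(1 + (-3/7 + 8/7)² - 8*(-3/7 + 8/7))/(-1056 + (-3/7 + 8/7)² + 124*(-3/7 + 8/7)) = -(1 + (5/7)² - 8*5/7)/(-1056 + (5/7)² + 124*(5/7)) = -(1 + 25/49 - 40/7)/(-1056 + 25/49 + 620/7) = -(-206)/((-47379/49)*49) = -(-49)*(-206)/(47379*49) = -1*206/47379 = -206/47379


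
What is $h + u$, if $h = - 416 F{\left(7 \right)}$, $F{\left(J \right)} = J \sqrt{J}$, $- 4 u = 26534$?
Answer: $- \frac{13267}{2} - 2912 \sqrt{7} \approx -14338.0$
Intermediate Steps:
$u = - \frac{13267}{2}$ ($u = \left(- \frac{1}{4}\right) 26534 = - \frac{13267}{2} \approx -6633.5$)
$F{\left(J \right)} = J^{\frac{3}{2}}$
$h = - 2912 \sqrt{7}$ ($h = - 416 \cdot 7^{\frac{3}{2}} = - 416 \cdot 7 \sqrt{7} = - 2912 \sqrt{7} \approx -7704.4$)
$h + u = - 2912 \sqrt{7} - \frac{13267}{2} = - \frac{13267}{2} - 2912 \sqrt{7}$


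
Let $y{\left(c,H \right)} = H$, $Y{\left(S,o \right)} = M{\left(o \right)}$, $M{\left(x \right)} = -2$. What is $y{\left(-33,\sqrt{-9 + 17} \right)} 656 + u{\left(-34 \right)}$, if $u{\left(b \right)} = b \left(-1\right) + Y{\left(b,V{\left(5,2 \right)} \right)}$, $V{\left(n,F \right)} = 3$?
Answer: $32 + 1312 \sqrt{2} \approx 1887.4$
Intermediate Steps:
$Y{\left(S,o \right)} = -2$
$u{\left(b \right)} = -2 - b$ ($u{\left(b \right)} = b \left(-1\right) - 2 = - b - 2 = -2 - b$)
$y{\left(-33,\sqrt{-9 + 17} \right)} 656 + u{\left(-34 \right)} = \sqrt{-9 + 17} \cdot 656 - -32 = \sqrt{8} \cdot 656 + \left(-2 + 34\right) = 2 \sqrt{2} \cdot 656 + 32 = 1312 \sqrt{2} + 32 = 32 + 1312 \sqrt{2}$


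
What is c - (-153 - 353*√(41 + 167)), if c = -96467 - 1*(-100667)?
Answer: 4353 + 1412*√13 ≈ 9444.0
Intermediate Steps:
c = 4200 (c = -96467 + 100667 = 4200)
c - (-153 - 353*√(41 + 167)) = 4200 - (-153 - 353*√(41 + 167)) = 4200 - (-153 - 1412*√13) = 4200 + (153 + 1412*√13) = 4353 + 1412*√13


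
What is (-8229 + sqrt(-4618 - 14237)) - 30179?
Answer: -38408 + 3*I*sqrt(2095) ≈ -38408.0 + 137.31*I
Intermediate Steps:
(-8229 + sqrt(-4618 - 14237)) - 30179 = (-8229 + sqrt(-18855)) - 30179 = (-8229 + 3*I*sqrt(2095)) - 30179 = -38408 + 3*I*sqrt(2095)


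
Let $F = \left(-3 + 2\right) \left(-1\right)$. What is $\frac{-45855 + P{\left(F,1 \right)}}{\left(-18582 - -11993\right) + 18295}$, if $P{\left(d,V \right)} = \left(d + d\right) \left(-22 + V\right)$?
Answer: $- \frac{15299}{3902} \approx -3.9208$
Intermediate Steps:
$F = 1$ ($F = \left(-1\right) \left(-1\right) = 1$)
$P{\left(d,V \right)} = 2 d \left(-22 + V\right)$
$\frac{-45855 + P{\left(F,1 \right)}}{\left(-18582 - -11993\right) + 18295} = \frac{-45855 + 2 \cdot 1 \left(-22 + 1\right)}{\left(-18582 - -11993\right) + 18295} = \frac{-45855 + 2 \cdot 1 \left(-21\right)}{\left(-18582 + 11993\right) + 18295} = \frac{-45855 - 42}{-6589 + 18295} = - \frac{45897}{11706} = \left(-45897\right) \frac{1}{11706} = - \frac{15299}{3902}$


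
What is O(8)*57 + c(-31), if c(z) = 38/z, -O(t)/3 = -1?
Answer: 5263/31 ≈ 169.77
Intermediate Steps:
O(t) = 3 (O(t) = -3*(-1) = 3)
O(8)*57 + c(-31) = 3*57 + 38/(-31) = 171 + 38*(-1/31) = 171 - 38/31 = 5263/31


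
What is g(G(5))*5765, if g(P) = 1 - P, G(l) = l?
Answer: -23060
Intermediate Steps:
g(G(5))*5765 = (1 - 1*5)*5765 = (1 - 5)*5765 = -4*5765 = -23060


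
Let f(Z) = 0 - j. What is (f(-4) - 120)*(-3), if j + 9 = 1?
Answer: 336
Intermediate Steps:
j = -8 (j = -9 + 1 = -8)
f(Z) = 8 (f(Z) = 0 - 1*(-8) = 0 + 8 = 8)
(f(-4) - 120)*(-3) = (8 - 120)*(-3) = -112*(-3) = 336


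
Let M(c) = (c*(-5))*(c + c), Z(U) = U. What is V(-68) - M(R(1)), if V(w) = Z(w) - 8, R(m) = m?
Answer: -66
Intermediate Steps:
M(c) = -10*c² (M(c) = (-5*c)*(2*c) = -10*c²)
V(w) = -8 + w (V(w) = w - 8 = -8 + w)
V(-68) - M(R(1)) = (-8 - 68) - (-10)*1² = -76 - (-10) = -76 - 1*(-10) = -76 + 10 = -66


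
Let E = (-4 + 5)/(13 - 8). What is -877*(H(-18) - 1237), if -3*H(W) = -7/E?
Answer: 3223852/3 ≈ 1.0746e+6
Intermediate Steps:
E = 1/5 ≈ 0.20000
H(W) = 35/3 (H(W) = -(-7)/(3*1/5) = -(-7)*5/3 = -1/3*(-35) = 35/3)
-877*(H(-18) - 1237) = -877*(35/3 - 1237) = -877*(-3676/3) = 3223852/3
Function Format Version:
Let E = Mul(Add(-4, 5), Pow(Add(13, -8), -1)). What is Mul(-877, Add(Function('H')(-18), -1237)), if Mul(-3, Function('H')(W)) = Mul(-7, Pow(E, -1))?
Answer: Rational(3223852, 3) ≈ 1.0746e+6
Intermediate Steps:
E = Rational(1, 5) (E = Mul(1, Pow(5, -1)) = Mul(1, Rational(1, 5)) = Rational(1, 5) ≈ 0.20000)
Function('H')(W) = Rational(35, 3) (Function('H')(W) = Mul(Rational(-1, 3), Mul(-7, Pow(Rational(1, 5), -1))) = Mul(Rational(-1, 3), Mul(-7, 5)) = Mul(Rational(-1, 3), -35) = Rational(35, 3))
Mul(-877, Add(Function('H')(-18), -1237)) = Mul(-877, Add(Rational(35, 3), -1237)) = Mul(-877, Rational(-3676, 3)) = Rational(3223852, 3)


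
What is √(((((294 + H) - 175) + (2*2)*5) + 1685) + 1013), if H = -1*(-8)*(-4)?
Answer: √2805 ≈ 52.962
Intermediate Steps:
H = -32 (H = 8*(-4) = -32)
√(((((294 + H) - 175) + (2*2)*5) + 1685) + 1013) = √(((((294 - 32) - 175) + (2*2)*5) + 1685) + 1013) = √((((262 - 175) + 4*5) + 1685) + 1013) = √(((87 + 20) + 1685) + 1013) = √((107 + 1685) + 1013) = √(1792 + 1013) = √2805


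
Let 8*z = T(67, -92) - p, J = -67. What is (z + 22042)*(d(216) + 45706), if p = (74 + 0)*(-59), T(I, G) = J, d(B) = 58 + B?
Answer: 2076399325/2 ≈ 1.0382e+9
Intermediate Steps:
T(I, G) = -67
p = -4366 (p = 74*(-59) = -4366)
z = 4299/8 (z = (-67 - 1*(-4366))/8 = (-67 + 4366)/8 = (1/8)*4299 = 4299/8 ≈ 537.38)
(z + 22042)*(d(216) + 45706) = (4299/8 + 22042)*((58 + 216) + 45706) = 180635*(274 + 45706)/8 = (180635/8)*45980 = 2076399325/2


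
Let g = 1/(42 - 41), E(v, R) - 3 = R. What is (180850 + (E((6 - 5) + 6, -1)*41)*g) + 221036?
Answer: 401968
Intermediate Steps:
E(v, R) = 3 + R
g = 1 (g = 1/1 = 1)
(180850 + (E((6 - 5) + 6, -1)*41)*g) + 221036 = (180850 + ((3 - 1)*41)*1) + 221036 = (180850 + (2*41)*1) + 221036 = (180850 + 82*1) + 221036 = (180850 + 82) + 221036 = 180932 + 221036 = 401968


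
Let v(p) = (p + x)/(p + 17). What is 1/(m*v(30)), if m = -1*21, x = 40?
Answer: -47/1470 ≈ -0.031973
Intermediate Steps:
v(p) = (40 + p)/(17 + p) (v(p) = (p + 40)/(p + 17) = (40 + p)/(17 + p))
m = -21
1/(m*v(30)) = 1/(-21*(40 + 30)/(17 + 30)) = 1/(-21*70/47) = 1/(-1470/47) = -47/1470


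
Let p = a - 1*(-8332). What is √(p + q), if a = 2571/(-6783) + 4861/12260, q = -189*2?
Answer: √1527948137914368065/13859930 ≈ 89.185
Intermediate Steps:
q = -378
a = 483901/27719860 (a = 2571*(-1/6783) + 4861*(1/12260) = -857/2261 + 4861/12260 = 483901/27719860 ≈ 0.017457)
p = 230962357421/27719860 (p = 483901/27719860 - 1*(-8332) = 483901/27719860 + 8332 = 230962357421/27719860 ≈ 8332.0)
√(p + q) = √(230962357421/27719860 - 378) = √(220484250341/27719860) = √1527948137914368065/13859930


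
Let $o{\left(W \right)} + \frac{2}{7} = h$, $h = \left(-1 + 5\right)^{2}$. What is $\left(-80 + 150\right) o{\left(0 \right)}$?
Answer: $1100$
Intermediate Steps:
$h = 16$ ($h = 4^{2} = 16$)
$o{\left(W \right)} = \frac{110}{7}$ ($o{\left(W \right)} = - \frac{2}{7} + 16 = \frac{110}{7}$)
$\left(-80 + 150\right) o{\left(0 \right)} = \left(-80 + 150\right) \frac{110}{7} = 70 \cdot \frac{110}{7} = 1100$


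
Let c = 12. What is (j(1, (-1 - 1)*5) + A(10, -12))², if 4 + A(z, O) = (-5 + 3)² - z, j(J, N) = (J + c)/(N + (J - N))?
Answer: 9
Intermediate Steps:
j(J, N) = (12 + J)/J (j(J, N) = (J + 12)/(N + (J - N)) = (12 + J)/J)
A(z, O) = -z (A(z, O) = -4 + ((-5 + 3)² - z) = -4 + ((-2)² - z) = -4 + (4 - z) = -z)
(j(1, (-1 - 1)*5) + A(10, -12))² = ((12 + 1)/1 - 1*10)² = (1*13 - 10)² = (13 - 10)² = 3² = 9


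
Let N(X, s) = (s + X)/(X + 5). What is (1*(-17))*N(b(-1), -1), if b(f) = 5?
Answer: -34/5 ≈ -6.8000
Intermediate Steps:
N(X, s) = (X + s)/(5 + X)
(1*(-17))*N(b(-1), -1) = (1*(-17))*((5 - 1)/(5 + 5)) = -17*4/10 = -17*⅖ = -34/5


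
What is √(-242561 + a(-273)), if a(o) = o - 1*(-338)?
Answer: 24*I*√421 ≈ 492.44*I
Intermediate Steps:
a(o) = 338 + o (a(o) = o + 338 = 338 + o)
√(-242561 + a(-273)) = √(-242561 + (338 - 273)) = √(-242561 + 65) = √(-242496) = 24*I*√421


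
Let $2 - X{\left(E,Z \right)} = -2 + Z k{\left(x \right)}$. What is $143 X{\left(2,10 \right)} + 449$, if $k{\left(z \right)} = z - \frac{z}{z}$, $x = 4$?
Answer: $-3269$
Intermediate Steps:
$k{\left(z \right)} = -1 + z$ ($k{\left(z \right)} = z - 1 = -1 + z$)
$X{\left(E,Z \right)} = 4 - 3 Z$ ($X{\left(E,Z \right)} = 2 - \left(-2 + Z \left(-1 + 4\right)\right) = 2 - \left(-2 + Z 3\right) = 2 - \left(-2 + 3 Z\right) = 4 - 3 Z$)
$143 X{\left(2,10 \right)} + 449 = 143 \left(4 - 30\right) + 449 = 143 \left(-26\right) + 449 = -3718 + 449 = -3269$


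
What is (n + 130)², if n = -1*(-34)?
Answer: 26896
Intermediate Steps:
n = 34
(n + 130)² = (34 + 130)² = 164² = 26896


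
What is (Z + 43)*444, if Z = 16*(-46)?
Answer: -307692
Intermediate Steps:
Z = -736
(Z + 43)*444 = (-736 + 43)*444 = -693*444 = -307692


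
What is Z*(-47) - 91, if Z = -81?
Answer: 3716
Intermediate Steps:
Z*(-47) - 91 = -81*(-47) - 91 = 3807 - 91 = 3716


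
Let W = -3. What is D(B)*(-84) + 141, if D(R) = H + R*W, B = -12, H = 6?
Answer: -3387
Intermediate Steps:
D(R) = 6 - 3*R (D(R) = 6 + R*(-3) = 6 - 3*R)
D(B)*(-84) + 141 = (6 - 3*(-12))*(-84) + 141 = (6 + 36)*(-84) + 141 = 42*(-84) + 141 = -3528 + 141 = -3387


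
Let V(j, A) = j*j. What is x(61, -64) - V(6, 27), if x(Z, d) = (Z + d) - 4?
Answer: -43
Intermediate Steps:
x(Z, d) = -4 + Z + d
V(j, A) = j²
x(61, -64) - V(6, 27) = (-4 + 61 - 64) - 1*6² = -7 - 1*36 = -7 - 36 = -43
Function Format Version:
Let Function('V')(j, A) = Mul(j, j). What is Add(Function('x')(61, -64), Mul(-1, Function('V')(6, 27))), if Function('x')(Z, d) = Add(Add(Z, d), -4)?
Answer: -43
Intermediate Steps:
Function('x')(Z, d) = Add(-4, Z, d)
Function('V')(j, A) = Pow(j, 2)
Add(Function('x')(61, -64), Mul(-1, Function('V')(6, 27))) = Add(Add(-4, 61, -64), Mul(-1, Pow(6, 2))) = Add(-7, Mul(-1, 36)) = Add(-7, -36) = -43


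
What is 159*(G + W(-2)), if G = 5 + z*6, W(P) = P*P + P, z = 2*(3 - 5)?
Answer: -2703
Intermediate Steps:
z = -4 (z = 2*(-2) = -4)
W(P) = P + P² (W(P) = P² + P = P + P²)
G = -19 (G = 5 - 4*6 = 5 - 24 = -19)
159*(G + W(-2)) = 159*(-19 - 2*(1 - 2)) = 159*(-19 - 2*(-1)) = 159*(-19 + 2) = 159*(-17) = -2703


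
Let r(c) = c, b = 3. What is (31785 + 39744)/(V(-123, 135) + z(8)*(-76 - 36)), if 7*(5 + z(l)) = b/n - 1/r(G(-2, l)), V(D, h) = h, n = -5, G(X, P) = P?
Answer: 357645/3533 ≈ 101.23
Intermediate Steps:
z(l) = -178/35 - 1/(7*l) (z(l) = -5 + (3/(-5) - 1/l)/7 = -5 + (3*(-⅕) - 1/l)/7 = -5 + (-⅗ - 1/l)/7 = -5 + (-3/35 - 1/(7*l)) = -178/35 - 1/(7*l))
(31785 + 39744)/(V(-123, 135) + z(8)*(-76 - 36)) = (31785 + 39744)/(135 + ((1/35)*(-5 - 178*8)/8)*(-76 - 36)) = 71529/(135 + ((1/35)*(⅛)*(-5 - 1424))*(-112)) = 71529/(135 + ((1/35)*(⅛)*(-1429))*(-112)) = 71529/(135 - 1429/280*(-112)) = 71529/(135 + 2858/5) = 71529/(3533/5) = 71529*(5/3533) = 357645/3533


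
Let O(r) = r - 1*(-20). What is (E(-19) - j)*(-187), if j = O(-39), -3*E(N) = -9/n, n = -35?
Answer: -123794/35 ≈ -3537.0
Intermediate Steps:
E(N) = -3/35 (E(N) = -(-3)/(-35) = -(-3)*(-1)/35 = -1/3*9/35 = -3/35)
O(r) = 20 + r (O(r) = r + 20 = 20 + r)
j = -19 (j = 20 - 39 = -19)
(E(-19) - j)*(-187) = (-3/35 - 1*(-19))*(-187) = (-3/35 + 19)*(-187) = (662/35)*(-187) = -123794/35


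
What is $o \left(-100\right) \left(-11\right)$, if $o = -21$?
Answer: $-23100$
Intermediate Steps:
$o \left(-100\right) \left(-11\right) = \left(-21\right) \left(-100\right) \left(-11\right) = 2100 \left(-11\right) = -23100$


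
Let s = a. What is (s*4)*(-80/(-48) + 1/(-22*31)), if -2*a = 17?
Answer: -57919/1023 ≈ -56.617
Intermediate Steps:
a = -17/2 (a = -1/2*17 = -17/2 ≈ -8.5000)
s = -17/2 ≈ -8.5000
(s*4)*(-80/(-48) + 1/(-22*31)) = (-17/2*4)*(-80/(-48) + 1/(-22*31)) = -34*(-80*(-1/48) - 1/22*1/31) = -34*(5/3 - 1/682) = -34*3407/2046 = -57919/1023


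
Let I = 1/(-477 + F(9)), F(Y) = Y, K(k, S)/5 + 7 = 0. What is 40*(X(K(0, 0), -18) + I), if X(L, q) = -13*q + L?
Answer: 931310/117 ≈ 7959.9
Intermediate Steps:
K(k, S) = -35 (K(k, S) = -35 + 5*0 = -35 + 0 = -35)
I = -1/468 (I = 1/(-477 + 9) = 1/(-468) = -1/468 ≈ -0.0021368)
X(L, q) = L - 13*q
40*(X(K(0, 0), -18) + I) = 40*((-35 - 13*(-18)) - 1/468) = 40*((-35 + 234) - 1/468) = 40*(199 - 1/468) = 40*(93131/468) = 931310/117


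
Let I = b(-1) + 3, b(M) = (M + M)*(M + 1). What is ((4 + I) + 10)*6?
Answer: 102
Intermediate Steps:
b(M) = 2*M*(1 + M) (b(M) = (2*M)*(1 + M) = 2*M*(1 + M))
I = 3 (I = 2*(-1)*(1 - 1) + 3 = 2*(-1)*0 + 3 = 0 + 3 = 3)
((4 + I) + 10)*6 = ((4 + 3) + 10)*6 = (7 + 10)*6 = 17*6 = 102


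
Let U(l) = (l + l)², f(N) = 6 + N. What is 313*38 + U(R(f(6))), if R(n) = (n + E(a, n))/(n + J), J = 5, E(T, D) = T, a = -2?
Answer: 3437766/289 ≈ 11895.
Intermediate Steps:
R(n) = (-2 + n)/(5 + n) (R(n) = (n - 2)/(n + 5) = (-2 + n)/(5 + n))
U(l) = 4*l² (U(l) = (2*l)² = 4*l²)
313*38 + U(R(f(6))) = 313*38 + 4*((-2 + (6 + 6))/(5 + (6 + 6)))² = 11894 + 4*((-2 + 12)/(5 + 12))² = 11894 + 4*(10/17)² = 11894 + 4*(100/289) = 11894 + 400/289 = 3437766/289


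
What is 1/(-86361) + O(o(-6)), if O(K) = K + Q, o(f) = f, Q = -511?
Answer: -44648638/86361 ≈ -517.00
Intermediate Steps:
O(K) = -511 + K (O(K) = K - 511 = -511 + K)
1/(-86361) + O(o(-6)) = 1/(-86361) + (-511 - 6) = -1/86361 - 517 = -44648638/86361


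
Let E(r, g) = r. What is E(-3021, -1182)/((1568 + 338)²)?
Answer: -3021/3632836 ≈ -0.00083158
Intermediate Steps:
E(-3021, -1182)/((1568 + 338)²) = -3021/(1568 + 338)² = -3021/(1906²) = -3021/3632836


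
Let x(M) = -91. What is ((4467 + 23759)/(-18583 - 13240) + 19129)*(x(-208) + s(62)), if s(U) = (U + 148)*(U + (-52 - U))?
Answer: -55392968631/263 ≈ -2.1062e+8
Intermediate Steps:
s(U) = -7696 - 52*U (s(U) = (148 + U)*(-52) = -7696 - 52*U)
((4467 + 23759)/(-18583 - 13240) + 19129)*(x(-208) + s(62)) = ((4467 + 23759)/(-18583 - 13240) + 19129)*(-91 + (-7696 - 52*62)) = (28226/(-31823) + 19129)*(-91 + (-7696 - 3224)) = (28226*(-1/31823) + 19129)*(-91 - 10920) = (-2566/2893 + 19129)*(-11011) = (55337631/2893)*(-11011) = -55392968631/263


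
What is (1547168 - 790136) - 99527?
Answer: 657505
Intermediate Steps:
(1547168 - 790136) - 99527 = 757032 - 99527 = 657505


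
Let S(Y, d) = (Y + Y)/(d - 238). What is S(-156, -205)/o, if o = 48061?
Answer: 24/1637771 ≈ 1.4654e-5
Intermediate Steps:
S(Y, d) = 2*Y/(-238 + d) (S(Y, d) = (2*Y)/(-238 + d) = 2*Y/(-238 + d))
S(-156, -205)/o = (2*(-156)/(-238 - 205))/48061 = (2*(-156)/(-443))*(1/48061) = (2*(-156)*(-1/443))*(1/48061) = (312/443)*(1/48061) = 24/1637771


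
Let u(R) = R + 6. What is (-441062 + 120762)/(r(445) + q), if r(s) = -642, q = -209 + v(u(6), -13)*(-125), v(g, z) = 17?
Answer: 80075/744 ≈ 107.63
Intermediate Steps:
u(R) = 6 + R
q = -2334 (q = -209 + 17*(-125) = -209 - 2125 = -2334)
(-441062 + 120762)/(r(445) + q) = (-441062 + 120762)/(-642 - 2334) = -320300/(-2976) = -320300*(-1/2976) = 80075/744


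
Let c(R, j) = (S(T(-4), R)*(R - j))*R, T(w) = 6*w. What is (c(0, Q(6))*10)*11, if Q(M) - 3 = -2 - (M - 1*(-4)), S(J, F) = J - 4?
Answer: 0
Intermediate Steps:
S(J, F) = -4 + J
Q(M) = -3 - M (Q(M) = 3 + (-2 - (M - 1*(-4))) = 3 + (-2 - (M + 4)) = 3 + (-2 - (4 + M)) = 3 + (-2 + (-4 - M)) = 3 + (-6 - M) = -3 - M)
c(R, j) = R*(-28*R + 28*j) (c(R, j) = ((-4 + 6*(-4))*(R - j))*R = ((-4 - 24)*(R - j))*R = (-28*(R - j))*R = (-28*R + 28*j)*R = R*(-28*R + 28*j))
(c(0, Q(6))*10)*11 = ((28*0*((-3 - 1*6) - 1*0))*10)*11 = ((28*0*((-3 - 6) + 0))*10)*11 = ((28*0*(-9 + 0))*10)*11 = ((28*0*(-9))*10)*11 = (0*10)*11 = 0*11 = 0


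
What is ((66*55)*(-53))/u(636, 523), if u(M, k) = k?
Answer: -192390/523 ≈ -367.86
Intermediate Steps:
((66*55)*(-53))/u(636, 523) = ((66*55)*(-53))/523 = (3630*(-53))*(1/523) = -192390*1/523 = -192390/523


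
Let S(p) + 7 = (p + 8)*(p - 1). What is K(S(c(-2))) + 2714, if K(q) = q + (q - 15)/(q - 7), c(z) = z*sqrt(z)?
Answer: 2*(-20290*I + 9317*sqrt(2))/(-15*I + 7*sqrt(2)) ≈ 2692.2 - 19.922*I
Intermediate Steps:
c(z) = z**(3/2)
S(p) = -7 + (-1 + p)*(8 + p) (S(p) = -7 + (p + 8)*(p - 1) = -7 + (8 + p)*(-1 + p) = -7 + (-1 + p)*(8 + p))
K(q) = q + (-15 + q)/(-7 + q)
K(S(c(-2))) + 2714 = (-15 + (-15 + ((-2)**(3/2))**2 + 7*(-2)**(3/2))**2 - 6*(-15 + ((-2)**(3/2))**2 + 7*(-2)**(3/2)))/(-7 + (-15 + ((-2)**(3/2))**2 + 7*(-2)**(3/2))) + 2714 = (-15 + (-15 + (-2*I*sqrt(2))**2 + 7*(-2*I*sqrt(2)))**2 - 6*(-15 + (-2*I*sqrt(2))**2 + 7*(-2*I*sqrt(2))))/(-7 + (-15 + (-2*I*sqrt(2))**2 + 7*(-2*I*sqrt(2)))) + 2714 = (-15 + (-15 - 8 - 14*I*sqrt(2))**2 - 6*(-15 - 8 - 14*I*sqrt(2)))/(-7 + (-15 - 8 - 14*I*sqrt(2))) + 2714 = (-15 + (-23 - 14*I*sqrt(2))**2 - 6*(-23 - 14*I*sqrt(2)))/(-7 + (-23 - 14*I*sqrt(2))) + 2714 = (-15 + (-23 - 14*I*sqrt(2))**2 + (138 + 84*I*sqrt(2)))/(-30 - 14*I*sqrt(2)) + 2714 = (123 + (-23 - 14*I*sqrt(2))**2 + 84*I*sqrt(2))/(-30 - 14*I*sqrt(2)) + 2714 = 2714 + (123 + (-23 - 14*I*sqrt(2))**2 + 84*I*sqrt(2))/(-30 - 14*I*sqrt(2))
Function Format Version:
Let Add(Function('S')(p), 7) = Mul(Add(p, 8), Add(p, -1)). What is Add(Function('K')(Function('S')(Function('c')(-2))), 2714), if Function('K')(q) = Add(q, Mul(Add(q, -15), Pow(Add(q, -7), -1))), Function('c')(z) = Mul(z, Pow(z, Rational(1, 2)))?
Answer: Mul(2, Pow(Add(Mul(-15, I), Mul(7, Pow(2, Rational(1, 2)))), -1), Add(Mul(-20290, I), Mul(9317, Pow(2, Rational(1, 2))))) ≈ Add(2692.2, Mul(-19.922, I))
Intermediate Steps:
Function('c')(z) = Pow(z, Rational(3, 2))
Function('S')(p) = Add(-7, Mul(Add(-1, p), Add(8, p))) (Function('S')(p) = Add(-7, Mul(Add(p, 8), Add(p, -1))) = Add(-7, Mul(Add(8, p), Add(-1, p))) = Add(-7, Mul(Add(-1, p), Add(8, p))))
Function('K')(q) = Add(q, Mul(Pow(Add(-7, q), -1), Add(-15, q))) (Function('K')(q) = Add(q, Mul(Add(-15, q), Pow(Add(-7, q), -1))) = Add(q, Mul(Pow(Add(-7, q), -1), Add(-15, q))))
Add(Function('K')(Function('S')(Function('c')(-2))), 2714) = Add(Mul(Pow(Add(-7, Add(-15, Pow(Pow(-2, Rational(3, 2)), 2), Mul(7, Pow(-2, Rational(3, 2))))), -1), Add(-15, Pow(Add(-15, Pow(Pow(-2, Rational(3, 2)), 2), Mul(7, Pow(-2, Rational(3, 2)))), 2), Mul(-6, Add(-15, Pow(Pow(-2, Rational(3, 2)), 2), Mul(7, Pow(-2, Rational(3, 2))))))), 2714) = Add(Mul(Pow(Add(-7, Add(-15, Pow(Mul(-2, I, Pow(2, Rational(1, 2))), 2), Mul(7, Mul(-2, I, Pow(2, Rational(1, 2)))))), -1), Add(-15, Pow(Add(-15, Pow(Mul(-2, I, Pow(2, Rational(1, 2))), 2), Mul(7, Mul(-2, I, Pow(2, Rational(1, 2))))), 2), Mul(-6, Add(-15, Pow(Mul(-2, I, Pow(2, Rational(1, 2))), 2), Mul(7, Mul(-2, I, Pow(2, Rational(1, 2)))))))), 2714) = Add(Mul(Pow(Add(-7, Add(-15, -8, Mul(-14, I, Pow(2, Rational(1, 2))))), -1), Add(-15, Pow(Add(-15, -8, Mul(-14, I, Pow(2, Rational(1, 2)))), 2), Mul(-6, Add(-15, -8, Mul(-14, I, Pow(2, Rational(1, 2))))))), 2714) = Add(Mul(Pow(Add(-7, Add(-23, Mul(-14, I, Pow(2, Rational(1, 2))))), -1), Add(-15, Pow(Add(-23, Mul(-14, I, Pow(2, Rational(1, 2)))), 2), Mul(-6, Add(-23, Mul(-14, I, Pow(2, Rational(1, 2))))))), 2714) = Add(Mul(Pow(Add(-30, Mul(-14, I, Pow(2, Rational(1, 2)))), -1), Add(-15, Pow(Add(-23, Mul(-14, I, Pow(2, Rational(1, 2)))), 2), Add(138, Mul(84, I, Pow(2, Rational(1, 2)))))), 2714) = Add(Mul(Pow(Add(-30, Mul(-14, I, Pow(2, Rational(1, 2)))), -1), Add(123, Pow(Add(-23, Mul(-14, I, Pow(2, Rational(1, 2)))), 2), Mul(84, I, Pow(2, Rational(1, 2))))), 2714) = Add(2714, Mul(Pow(Add(-30, Mul(-14, I, Pow(2, Rational(1, 2)))), -1), Add(123, Pow(Add(-23, Mul(-14, I, Pow(2, Rational(1, 2)))), 2), Mul(84, I, Pow(2, Rational(1, 2))))))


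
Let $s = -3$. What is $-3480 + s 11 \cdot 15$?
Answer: $-3975$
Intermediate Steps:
$-3480 + s 11 \cdot 15 = -3480 + \left(-3\right) 11 \cdot 15 = -3480 - 495 = -3975$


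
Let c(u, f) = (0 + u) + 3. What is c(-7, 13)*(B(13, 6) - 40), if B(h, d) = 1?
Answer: 156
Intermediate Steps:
c(u, f) = 3 + u (c(u, f) = u + 3 = 3 + u)
c(-7, 13)*(B(13, 6) - 40) = (3 - 7)*(1 - 40) = -4*(-39) = 156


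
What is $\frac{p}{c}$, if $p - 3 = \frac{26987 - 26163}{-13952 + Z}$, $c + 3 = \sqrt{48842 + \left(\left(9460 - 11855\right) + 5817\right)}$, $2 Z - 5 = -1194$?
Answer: $\frac{36699}{217179245} + \frac{24466 \sqrt{13066}}{217179245} \approx 0.013046$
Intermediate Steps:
$Z = - \frac{1189}{2}$ ($Z = \frac{5}{2} + \frac{1}{2} \left(-1194\right) = \frac{5}{2} - 597 = - \frac{1189}{2} \approx -594.5$)
$c = -3 + 2 \sqrt{13066}$ ($c = -3 + \sqrt{48842 + \left(\left(9460 - 11855\right) + 5817\right)} = -3 + \sqrt{48842 + \left(-2395 + 5817\right)} = -3 + \sqrt{48842 + 3422} = -3 + \sqrt{52264} = -3 + 2 \sqrt{13066} \approx 225.61$)
$p = \frac{85631}{29093}$ ($p = 3 + \frac{26987 - 26163}{-13952 - \frac{1189}{2}} = 3 + \frac{824}{- \frac{29093}{2}} = 3 + 824 \left(- \frac{2}{29093}\right) = 3 - \frac{1648}{29093} = \frac{85631}{29093} \approx 2.9434$)
$\frac{p}{c} = \frac{85631}{29093 \left(-3 + 2 \sqrt{13066}\right)}$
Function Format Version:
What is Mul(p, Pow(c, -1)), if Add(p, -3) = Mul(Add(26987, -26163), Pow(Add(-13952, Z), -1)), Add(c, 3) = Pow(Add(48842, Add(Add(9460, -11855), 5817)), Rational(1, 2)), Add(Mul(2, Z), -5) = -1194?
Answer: Add(Rational(36699, 217179245), Mul(Rational(24466, 217179245), Pow(13066, Rational(1, 2)))) ≈ 0.013046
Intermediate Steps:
Z = Rational(-1189, 2) (Z = Add(Rational(5, 2), Mul(Rational(1, 2), -1194)) = Add(Rational(5, 2), -597) = Rational(-1189, 2) ≈ -594.50)
c = Add(-3, Mul(2, Pow(13066, Rational(1, 2)))) (c = Add(-3, Pow(Add(48842, Add(Add(9460, -11855), 5817)), Rational(1, 2))) = Add(-3, Pow(Add(48842, Add(-2395, 5817)), Rational(1, 2))) = Add(-3, Pow(Add(48842, 3422), Rational(1, 2))) = Add(-3, Pow(52264, Rational(1, 2))) = Add(-3, Mul(2, Pow(13066, Rational(1, 2)))) ≈ 225.61)
p = Rational(85631, 29093) (p = Add(3, Mul(Add(26987, -26163), Pow(Add(-13952, Rational(-1189, 2)), -1))) = Add(3, Mul(824, Pow(Rational(-29093, 2), -1))) = Add(3, Mul(824, Rational(-2, 29093))) = Add(3, Rational(-1648, 29093)) = Rational(85631, 29093) ≈ 2.9434)
Mul(p, Pow(c, -1)) = Mul(Rational(85631, 29093), Pow(Add(-3, Mul(2, Pow(13066, Rational(1, 2)))), -1))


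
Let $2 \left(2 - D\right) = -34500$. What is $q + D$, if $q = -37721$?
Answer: $-20469$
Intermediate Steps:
$D = 17252$ ($D = 2 - -17250 = 2 + 17250 = 17252$)
$q + D = -37721 + 17252 = -20469$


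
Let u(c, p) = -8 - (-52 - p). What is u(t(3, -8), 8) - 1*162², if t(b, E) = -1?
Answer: -26192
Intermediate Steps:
u(c, p) = 44 + p (u(c, p) = -8 + (52 + p) = 44 + p)
u(t(3, -8), 8) - 1*162² = (44 + 8) - 1*162² = 52 - 1*26244 = 52 - 26244 = -26192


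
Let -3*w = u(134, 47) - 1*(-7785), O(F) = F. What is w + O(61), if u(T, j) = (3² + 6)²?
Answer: -2609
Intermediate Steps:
u(T, j) = 225 (u(T, j) = (9 + 6)² = 15² = 225)
w = -2670 (w = -(225 - 1*(-7785))/3 = -(225 + 7785)/3 = -⅓*8010 = -2670)
w + O(61) = -2670 + 61 = -2609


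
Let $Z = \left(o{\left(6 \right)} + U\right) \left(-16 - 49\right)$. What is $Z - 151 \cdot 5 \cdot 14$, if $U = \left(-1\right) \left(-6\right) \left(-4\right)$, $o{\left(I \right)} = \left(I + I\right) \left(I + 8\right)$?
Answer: $-19930$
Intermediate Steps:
$o{\left(I \right)} = 2 I \left(8 + I\right)$
$U = -24$ ($U = 6 \left(-4\right) = -24$)
$Z = -9360$ ($Z = \left(2 \cdot 6 \left(8 + 6\right) - 24\right) \left(-16 - 49\right) = \left(2 \cdot 6 \cdot 14 - 24\right) \left(-65\right) = \left(168 - 24\right) \left(-65\right) = 144 \left(-65\right) = -9360$)
$Z - 151 \cdot 5 \cdot 14 = -9360 - 151 \cdot 5 \cdot 14 = -9360 - 10570 = -19930$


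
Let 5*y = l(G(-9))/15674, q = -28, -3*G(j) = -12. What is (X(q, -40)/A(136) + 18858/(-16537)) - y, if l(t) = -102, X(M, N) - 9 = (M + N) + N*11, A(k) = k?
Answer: -24925633459/5184018760 ≈ -4.8082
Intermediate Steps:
G(j) = 4 (G(j) = -⅓*(-12) = 4)
X(M, N) = 9 + M + 12*N (X(M, N) = 9 + ((M + N) + N*11) = 9 + ((M + N) + 11*N) = 9 + (M + 12*N) = 9 + M + 12*N)
y = -3/2305 (y = (-102/15674)/5 = (-102*1/15674)/5 = (⅕)*(-3/461) = -3/2305 ≈ -0.0013015)
(X(q, -40)/A(136) + 18858/(-16537)) - y = ((9 - 28 + 12*(-40))/136 + 18858/(-16537)) - 1*(-3/2305) = ((9 - 28 - 480)*(1/136) + 18858*(-1/16537)) + 3/2305 = (-499*1/136 - 18858/16537) + 3/2305 = (-499/136 - 18858/16537) + 3/2305 = -10816651/2249032 + 3/2305 = -24925633459/5184018760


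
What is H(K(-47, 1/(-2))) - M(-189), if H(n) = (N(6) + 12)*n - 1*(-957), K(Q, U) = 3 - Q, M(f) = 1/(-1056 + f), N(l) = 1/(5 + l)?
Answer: 21385376/13695 ≈ 1561.5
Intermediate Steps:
H(n) = 957 + 133*n/11 (H(n) = (1/(5 + 6) + 12)*n - 1*(-957) = (1/11 + 12)*n + 957 = 133*n/11 + 957 = 957 + 133*n/11)
H(K(-47, 1/(-2))) - M(-189) = (957 + 133*(3 - 1*(-47))/11) - 1/(-1056 - 189) = (957 + 133*(3 + 47)/11) - 1/(-1245) = (957 + (133/11)*50) - 1*(-1/1245) = (957 + 6650/11) + 1/1245 = 17177/11 + 1/1245 = 21385376/13695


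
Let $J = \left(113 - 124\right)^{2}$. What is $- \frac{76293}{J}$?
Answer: $- \frac{76293}{121} \approx -630.52$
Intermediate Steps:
$J = 121$ ($J = \left(-11\right)^{2} = 121$)
$- \frac{76293}{J} = - \frac{76293}{121}$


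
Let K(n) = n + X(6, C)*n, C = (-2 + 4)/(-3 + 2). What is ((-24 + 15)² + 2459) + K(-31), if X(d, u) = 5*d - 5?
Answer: 1734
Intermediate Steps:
C = -2 (C = 2/(-1) = 2*(-1) = -2)
X(d, u) = -5 + 5*d
K(n) = 26*n (K(n) = n + (-5 + 5*6)*n = n + (-5 + 30)*n = n + 25*n = 26*n)
((-24 + 15)² + 2459) + K(-31) = ((-24 + 15)² + 2459) + 26*(-31) = ((-9)² + 2459) - 806 = (81 + 2459) - 806 = 2540 - 806 = 1734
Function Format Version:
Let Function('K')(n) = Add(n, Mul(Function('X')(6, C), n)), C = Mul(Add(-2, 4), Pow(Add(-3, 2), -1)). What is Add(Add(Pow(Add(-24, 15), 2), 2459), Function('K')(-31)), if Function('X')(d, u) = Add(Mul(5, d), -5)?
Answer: 1734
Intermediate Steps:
C = -2 (C = Mul(2, Pow(-1, -1)) = Mul(2, -1) = -2)
Function('X')(d, u) = Add(-5, Mul(5, d))
Function('K')(n) = Mul(26, n) (Function('K')(n) = Add(n, Mul(Add(-5, Mul(5, 6)), n)) = Add(n, Mul(Add(-5, 30), n)) = Add(n, Mul(25, n)) = Mul(26, n))
Add(Add(Pow(Add(-24, 15), 2), 2459), Function('K')(-31)) = Add(Add(Pow(Add(-24, 15), 2), 2459), Mul(26, -31)) = Add(Add(Pow(-9, 2), 2459), -806) = Add(Add(81, 2459), -806) = Add(2540, -806) = 1734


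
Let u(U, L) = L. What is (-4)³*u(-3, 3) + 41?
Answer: -151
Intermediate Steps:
(-4)³*u(-3, 3) + 41 = (-4)³*3 + 41 = -64*3 + 41 = -192 + 41 = -151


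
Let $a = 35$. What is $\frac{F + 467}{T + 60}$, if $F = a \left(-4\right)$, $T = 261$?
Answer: $\frac{109}{107} \approx 1.0187$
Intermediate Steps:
$F = -140$ ($F = 35 \left(-4\right) = -140$)
$\frac{F + 467}{T + 60} = \frac{-140 + 467}{261 + 60} = \frac{327}{321} = 327 \cdot \frac{1}{321} = \frac{109}{107}$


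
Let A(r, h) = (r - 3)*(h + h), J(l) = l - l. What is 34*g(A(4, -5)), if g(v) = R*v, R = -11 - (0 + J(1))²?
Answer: 3740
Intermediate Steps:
J(l) = 0
R = -11 (R = -11 - (0 + 0)² = -11 - 1*0² = -11 - 1*0 = -11 + 0 = -11)
A(r, h) = 2*h*(-3 + r) (A(r, h) = (-3 + r)*(2*h) = 2*h*(-3 + r))
g(v) = -11*v
34*g(A(4, -5)) = 34*(-22*(-5)*(-3 + 4)) = 34*(-22*(-5)) = 34*(-11*(-10)) = 34*110 = 3740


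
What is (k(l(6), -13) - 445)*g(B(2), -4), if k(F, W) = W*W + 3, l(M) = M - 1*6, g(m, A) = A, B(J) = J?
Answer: 1092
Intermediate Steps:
l(M) = -6 + M (l(M) = M - 6 = -6 + M)
k(F, W) = 3 + W² (k(F, W) = W² + 3 = 3 + W²)
(k(l(6), -13) - 445)*g(B(2), -4) = ((3 + (-13)²) - 445)*(-4) = ((3 + 169) - 445)*(-4) = (172 - 445)*(-4) = -273*(-4) = 1092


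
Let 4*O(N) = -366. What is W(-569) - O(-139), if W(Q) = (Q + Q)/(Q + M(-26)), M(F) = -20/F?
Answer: 1381409/14774 ≈ 93.503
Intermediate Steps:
O(N) = -183/2 (O(N) = (¼)*(-366) = -183/2)
W(Q) = 2*Q/(10/13 + Q) (W(Q) = (Q + Q)/(Q - 20/(-26)) = (2*Q)/(Q - 20*(-1/26)) = (2*Q)/(Q + 10/13) = (2*Q)/(10/13 + Q) = 2*Q/(10/13 + Q))
W(-569) - O(-139) = 26*(-569)/(10 + 13*(-569)) - 1*(-183/2) = 26*(-569)/(10 - 7397) + 183/2 = 26*(-569)/(-7387) + 183/2 = 26*(-569)*(-1/7387) + 183/2 = 14794/7387 + 183/2 = 1381409/14774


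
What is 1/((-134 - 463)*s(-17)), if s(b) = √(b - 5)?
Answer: I*√22/13134 ≈ 0.00035712*I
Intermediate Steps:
s(b) = √(-5 + b)
1/((-134 - 463)*s(-17)) = 1/((-134 - 463)*√(-5 - 17)) = 1/(-597*I*√22) = I*√22/13134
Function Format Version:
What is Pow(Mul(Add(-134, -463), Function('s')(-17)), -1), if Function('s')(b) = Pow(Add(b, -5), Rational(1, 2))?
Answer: Mul(Rational(1, 13134), I, Pow(22, Rational(1, 2))) ≈ Mul(0.00035712, I)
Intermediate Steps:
Function('s')(b) = Pow(Add(-5, b), Rational(1, 2))
Pow(Mul(Add(-134, -463), Function('s')(-17)), -1) = Pow(Mul(Add(-134, -463), Pow(Add(-5, -17), Rational(1, 2))), -1) = Pow(Mul(-597, Pow(-22, Rational(1, 2))), -1) = Pow(Mul(-597, Mul(I, Pow(22, Rational(1, 2)))), -1) = Pow(Mul(-597, I, Pow(22, Rational(1, 2))), -1) = Mul(Rational(1, 13134), I, Pow(22, Rational(1, 2)))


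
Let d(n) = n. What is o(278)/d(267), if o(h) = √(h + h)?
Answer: 2*√139/267 ≈ 0.088313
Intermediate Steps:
o(h) = √2*√h (o(h) = √(2*h) = √2*√h)
o(278)/d(267) = (√2*√278)/267 = (2*√139)*(1/267) = 2*√139/267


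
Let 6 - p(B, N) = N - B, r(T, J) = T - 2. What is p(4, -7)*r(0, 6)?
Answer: -34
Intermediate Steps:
r(T, J) = -2 + T
p(B, N) = 6 + B - N (p(B, N) = 6 - (N - B) = 6 + (B - N) = 6 + B - N)
p(4, -7)*r(0, 6) = (6 + 4 - 1*(-7))*(-2 + 0) = (6 + 4 + 7)*(-2) = 17*(-2) = -34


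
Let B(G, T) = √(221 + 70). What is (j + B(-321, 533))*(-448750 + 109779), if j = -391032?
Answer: 132548508072 - 338971*√291 ≈ 1.3254e+11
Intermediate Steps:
B(G, T) = √291
(j + B(-321, 533))*(-448750 + 109779) = (-391032 + √291)*(-448750 + 109779) = (-391032 + √291)*(-338971) = 132548508072 - 338971*√291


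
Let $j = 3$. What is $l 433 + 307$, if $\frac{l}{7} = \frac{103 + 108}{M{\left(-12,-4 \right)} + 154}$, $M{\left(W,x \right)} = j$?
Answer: $\frac{687740}{157} \approx 4380.5$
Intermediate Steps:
$M{\left(W,x \right)} = 3$
$l = \frac{1477}{157}$ ($l = 7 \frac{103 + 108}{3 + 154} = 7 \cdot \frac{211}{157} = \frac{1477}{157} \approx 9.4076$)
$l 433 + 307 = \frac{1477}{157} \cdot 433 + 307 = \frac{639541}{157} + 307 = \frac{687740}{157}$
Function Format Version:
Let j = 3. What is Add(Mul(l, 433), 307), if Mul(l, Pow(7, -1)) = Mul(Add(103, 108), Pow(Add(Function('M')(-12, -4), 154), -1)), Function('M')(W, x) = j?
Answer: Rational(687740, 157) ≈ 4380.5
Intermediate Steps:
Function('M')(W, x) = 3
l = Rational(1477, 157) (l = Mul(7, Mul(Add(103, 108), Pow(Add(3, 154), -1))) = Mul(7, Mul(211, Pow(157, -1))) = Mul(7, Mul(211, Rational(1, 157))) = Mul(7, Rational(211, 157)) = Rational(1477, 157) ≈ 9.4076)
Add(Mul(l, 433), 307) = Add(Mul(Rational(1477, 157), 433), 307) = Add(Rational(639541, 157), 307) = Rational(687740, 157)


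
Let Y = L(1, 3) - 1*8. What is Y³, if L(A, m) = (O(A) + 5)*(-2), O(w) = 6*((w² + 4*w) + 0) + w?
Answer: -512000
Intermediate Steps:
O(w) = 6*w² + 25*w (O(w) = 6*(w² + 4*w) + w = (6*w² + 24*w) + w = 6*w² + 25*w)
L(A, m) = -10 - 2*A*(25 + 6*A) (L(A, m) = (A*(25 + 6*A) + 5)*(-2) = (5 + A*(25 + 6*A))*(-2) = -10 - 2*A*(25 + 6*A))
Y = -80 (Y = (-10 - 2*1*(25 + 6*1)) - 1*8 = (-10 - 2*1*(25 + 6)) - 8 = (-10 - 2*1*31) - 8 = (-10 - 62) - 8 = -72 - 8 = -80)
Y³ = (-80)³ = -512000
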